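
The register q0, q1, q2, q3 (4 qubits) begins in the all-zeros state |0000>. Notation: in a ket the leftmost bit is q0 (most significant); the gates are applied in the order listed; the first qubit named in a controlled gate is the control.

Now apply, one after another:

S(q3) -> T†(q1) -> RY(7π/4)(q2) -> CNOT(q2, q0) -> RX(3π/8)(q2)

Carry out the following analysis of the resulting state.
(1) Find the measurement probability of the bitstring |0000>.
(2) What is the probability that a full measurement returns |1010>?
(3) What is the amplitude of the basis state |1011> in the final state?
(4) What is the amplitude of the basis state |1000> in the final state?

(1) Outcome |0000> occurs with probability (sqrt(2) + 2)*(sqrt(2 - sqrt(2)) + 2)/16.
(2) The probability of measuring |1010> is (2 - sqrt(2))*(sqrt(2 - sqrt(2)) + 2)/16.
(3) The final state's coefficient on |1011> equals 0.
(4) The final state's coefficient on |1000> equals -I*sqrt(2 - sqrt(2))*sin(3*pi/16)/2.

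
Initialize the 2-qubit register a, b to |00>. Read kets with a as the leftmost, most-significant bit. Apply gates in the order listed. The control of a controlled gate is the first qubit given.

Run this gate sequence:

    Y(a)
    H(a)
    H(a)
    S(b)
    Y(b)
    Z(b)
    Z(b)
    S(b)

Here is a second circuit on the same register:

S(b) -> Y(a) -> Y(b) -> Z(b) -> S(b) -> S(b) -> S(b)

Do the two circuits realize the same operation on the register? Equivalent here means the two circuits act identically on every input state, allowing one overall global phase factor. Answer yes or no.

Yes — the two circuits implement the same unitary up to a global phase.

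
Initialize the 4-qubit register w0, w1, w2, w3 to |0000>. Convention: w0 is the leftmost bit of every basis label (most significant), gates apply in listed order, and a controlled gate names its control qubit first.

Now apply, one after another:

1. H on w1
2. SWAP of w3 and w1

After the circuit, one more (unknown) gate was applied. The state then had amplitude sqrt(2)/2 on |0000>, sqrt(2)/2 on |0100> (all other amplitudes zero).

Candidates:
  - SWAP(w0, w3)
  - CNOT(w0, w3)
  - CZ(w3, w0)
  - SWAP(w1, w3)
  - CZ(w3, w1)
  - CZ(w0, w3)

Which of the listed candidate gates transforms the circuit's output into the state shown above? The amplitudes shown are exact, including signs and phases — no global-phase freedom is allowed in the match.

It was SWAP(w1, w3) that produced the state shown.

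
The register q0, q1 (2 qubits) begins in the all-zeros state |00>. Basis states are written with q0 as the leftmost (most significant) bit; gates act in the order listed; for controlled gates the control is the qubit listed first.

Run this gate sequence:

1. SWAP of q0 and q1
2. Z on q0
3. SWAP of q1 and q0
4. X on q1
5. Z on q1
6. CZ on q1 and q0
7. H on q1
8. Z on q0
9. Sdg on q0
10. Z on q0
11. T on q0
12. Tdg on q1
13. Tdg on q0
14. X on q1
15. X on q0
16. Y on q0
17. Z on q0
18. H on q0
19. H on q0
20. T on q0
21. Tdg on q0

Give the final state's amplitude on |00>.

The final state's coefficient on |00> equals -sqrt(2)*exp(I*pi/4)/2.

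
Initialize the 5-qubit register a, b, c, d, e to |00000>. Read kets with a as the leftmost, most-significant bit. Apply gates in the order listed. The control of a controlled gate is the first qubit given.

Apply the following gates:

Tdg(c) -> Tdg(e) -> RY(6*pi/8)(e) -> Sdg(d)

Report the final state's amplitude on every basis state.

The final amplitudes are sqrt(2 - sqrt(2))/2 on |00000>, sqrt(sqrt(2) + 2)/2 on |00001>, and 0 on every other basis state.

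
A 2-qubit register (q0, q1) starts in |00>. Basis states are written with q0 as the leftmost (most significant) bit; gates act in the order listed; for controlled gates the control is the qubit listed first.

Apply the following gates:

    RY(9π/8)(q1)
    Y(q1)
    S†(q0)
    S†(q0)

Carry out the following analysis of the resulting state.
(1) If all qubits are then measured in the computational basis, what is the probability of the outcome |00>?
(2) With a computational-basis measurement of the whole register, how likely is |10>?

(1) A full measurement returns |00> with probability sin(7*pi/16)**2.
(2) A full measurement returns |10> with probability 0.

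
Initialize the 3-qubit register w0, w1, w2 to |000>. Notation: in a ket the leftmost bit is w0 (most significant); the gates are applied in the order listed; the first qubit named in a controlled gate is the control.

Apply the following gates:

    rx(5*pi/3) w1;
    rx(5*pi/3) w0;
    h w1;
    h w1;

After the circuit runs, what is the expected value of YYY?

The observable YYY averages to 0. Key observation: gates 3-4 undo each other exactly, leaving only the rest of the circuit to track.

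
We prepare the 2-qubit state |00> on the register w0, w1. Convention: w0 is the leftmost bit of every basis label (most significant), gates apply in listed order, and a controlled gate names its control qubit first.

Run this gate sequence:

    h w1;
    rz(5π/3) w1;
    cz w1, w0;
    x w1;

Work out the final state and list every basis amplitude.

The resulting statevector has amplitude sqrt(2)*exp(5*I*pi/6)/2 on |00>, -sqrt(2)*exp(I*pi/6)/2 on |01>, 0 on |10>, 0 on |11>.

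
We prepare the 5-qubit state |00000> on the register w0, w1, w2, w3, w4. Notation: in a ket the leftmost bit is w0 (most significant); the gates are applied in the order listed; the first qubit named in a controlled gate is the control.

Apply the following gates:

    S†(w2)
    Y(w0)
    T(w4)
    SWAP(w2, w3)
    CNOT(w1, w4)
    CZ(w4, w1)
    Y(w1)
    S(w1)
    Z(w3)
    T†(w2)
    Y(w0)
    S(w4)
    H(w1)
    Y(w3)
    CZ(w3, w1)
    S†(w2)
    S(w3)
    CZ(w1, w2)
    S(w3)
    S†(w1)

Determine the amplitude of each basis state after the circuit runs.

The resulting statevector has amplitude sqrt(2)*I/2 on |00010>, sqrt(2)/2 on |01010>, and 0 on every other basis state.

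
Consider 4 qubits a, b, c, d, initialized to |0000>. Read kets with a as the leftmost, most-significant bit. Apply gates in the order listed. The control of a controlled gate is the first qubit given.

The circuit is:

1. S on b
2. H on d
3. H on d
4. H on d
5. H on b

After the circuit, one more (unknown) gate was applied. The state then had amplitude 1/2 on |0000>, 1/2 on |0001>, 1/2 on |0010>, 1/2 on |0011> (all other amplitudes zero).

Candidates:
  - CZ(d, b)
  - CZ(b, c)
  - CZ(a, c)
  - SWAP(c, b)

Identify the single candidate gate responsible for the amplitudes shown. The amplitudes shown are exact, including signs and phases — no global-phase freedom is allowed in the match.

It was SWAP(c, b) that produced the state shown. Key observation: the block from step 3 through step 4 cancels to the identity and can be dropped.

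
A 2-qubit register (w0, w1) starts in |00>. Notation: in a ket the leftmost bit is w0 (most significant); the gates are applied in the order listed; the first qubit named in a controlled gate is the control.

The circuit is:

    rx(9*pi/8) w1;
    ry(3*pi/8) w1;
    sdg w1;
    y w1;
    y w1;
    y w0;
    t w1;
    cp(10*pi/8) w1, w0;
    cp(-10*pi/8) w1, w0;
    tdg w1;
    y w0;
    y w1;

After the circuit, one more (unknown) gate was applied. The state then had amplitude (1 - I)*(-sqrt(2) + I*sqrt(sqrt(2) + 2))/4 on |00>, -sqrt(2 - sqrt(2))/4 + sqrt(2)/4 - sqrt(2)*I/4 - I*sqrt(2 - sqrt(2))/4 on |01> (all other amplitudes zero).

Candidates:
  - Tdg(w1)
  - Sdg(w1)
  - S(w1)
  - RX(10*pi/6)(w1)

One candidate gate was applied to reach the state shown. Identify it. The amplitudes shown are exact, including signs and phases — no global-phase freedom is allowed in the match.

The unique candidate consistent with the amplitudes is S(w1). Key observation: the block from step 5 through step 12 cancels to the identity and can be dropped.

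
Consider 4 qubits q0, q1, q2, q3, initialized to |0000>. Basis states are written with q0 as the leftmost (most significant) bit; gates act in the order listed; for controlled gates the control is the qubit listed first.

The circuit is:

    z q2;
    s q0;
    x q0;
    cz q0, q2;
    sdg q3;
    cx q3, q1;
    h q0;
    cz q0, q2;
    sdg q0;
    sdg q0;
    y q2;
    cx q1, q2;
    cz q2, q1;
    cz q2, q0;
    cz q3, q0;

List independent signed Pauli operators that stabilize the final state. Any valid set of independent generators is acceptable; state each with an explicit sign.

The final state is stabilized by the group generated by -XIII, +IZII, -IIZI, +IIIZ; other independent generating sets are equally valid.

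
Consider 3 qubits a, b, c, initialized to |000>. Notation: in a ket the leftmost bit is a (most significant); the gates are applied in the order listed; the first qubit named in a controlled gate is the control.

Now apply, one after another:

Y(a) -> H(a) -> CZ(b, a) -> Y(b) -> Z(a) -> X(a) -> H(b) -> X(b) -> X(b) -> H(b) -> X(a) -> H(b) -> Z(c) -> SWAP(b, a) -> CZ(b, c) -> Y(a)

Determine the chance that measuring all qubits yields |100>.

The probability of measuring |100> is 1/4. Key observation: steps 7-10 multiply out to the identity, so the circuit reduces to the remaining gates.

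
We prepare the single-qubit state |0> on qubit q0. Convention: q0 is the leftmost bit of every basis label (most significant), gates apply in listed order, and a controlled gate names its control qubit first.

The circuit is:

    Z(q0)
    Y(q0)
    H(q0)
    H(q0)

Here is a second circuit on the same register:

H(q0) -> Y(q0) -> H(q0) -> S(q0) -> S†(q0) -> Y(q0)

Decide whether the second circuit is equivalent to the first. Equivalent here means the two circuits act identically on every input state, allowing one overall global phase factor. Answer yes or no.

No: there is an input state on which the two circuits produce genuinely different outputs (not merely differing by a phase).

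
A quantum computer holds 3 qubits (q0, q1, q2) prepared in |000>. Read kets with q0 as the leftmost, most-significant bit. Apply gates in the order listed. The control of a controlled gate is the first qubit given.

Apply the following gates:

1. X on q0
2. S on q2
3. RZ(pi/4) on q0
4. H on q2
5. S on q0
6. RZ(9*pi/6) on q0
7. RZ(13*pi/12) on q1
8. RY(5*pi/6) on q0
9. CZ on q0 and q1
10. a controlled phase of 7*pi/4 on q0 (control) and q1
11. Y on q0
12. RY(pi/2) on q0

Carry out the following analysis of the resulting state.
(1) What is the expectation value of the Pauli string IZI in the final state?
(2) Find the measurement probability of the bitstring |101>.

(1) In the final state, IZI has expectation 1.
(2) Outcome |101> occurs with probability 3/8.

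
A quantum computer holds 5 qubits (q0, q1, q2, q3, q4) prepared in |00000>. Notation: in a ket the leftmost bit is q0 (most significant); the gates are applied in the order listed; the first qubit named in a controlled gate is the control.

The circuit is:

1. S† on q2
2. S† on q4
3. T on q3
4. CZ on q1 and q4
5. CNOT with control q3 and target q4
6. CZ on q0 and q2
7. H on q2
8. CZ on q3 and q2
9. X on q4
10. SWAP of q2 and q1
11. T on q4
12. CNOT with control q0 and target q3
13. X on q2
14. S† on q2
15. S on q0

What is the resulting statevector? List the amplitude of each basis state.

The final amplitudes are -sqrt(2)*exp(3*I*pi/4)/2 on |00101>, -sqrt(2)*exp(3*I*pi/4)/2 on |01101>, and 0 on every other basis state.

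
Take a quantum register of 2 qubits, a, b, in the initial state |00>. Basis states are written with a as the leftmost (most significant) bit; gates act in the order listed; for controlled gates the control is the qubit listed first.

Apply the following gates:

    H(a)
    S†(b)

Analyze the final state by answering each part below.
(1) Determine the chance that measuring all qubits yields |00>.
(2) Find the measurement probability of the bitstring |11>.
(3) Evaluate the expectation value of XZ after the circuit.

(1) The probability of measuring |00> is 1/2.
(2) A full measurement returns |11> with probability 0.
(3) In the final state, XZ has expectation 1.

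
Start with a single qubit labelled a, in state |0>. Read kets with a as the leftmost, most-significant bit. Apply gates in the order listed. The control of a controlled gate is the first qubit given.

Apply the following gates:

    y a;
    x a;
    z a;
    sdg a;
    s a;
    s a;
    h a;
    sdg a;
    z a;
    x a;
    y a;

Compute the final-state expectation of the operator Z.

In the final state, Z has expectation 0.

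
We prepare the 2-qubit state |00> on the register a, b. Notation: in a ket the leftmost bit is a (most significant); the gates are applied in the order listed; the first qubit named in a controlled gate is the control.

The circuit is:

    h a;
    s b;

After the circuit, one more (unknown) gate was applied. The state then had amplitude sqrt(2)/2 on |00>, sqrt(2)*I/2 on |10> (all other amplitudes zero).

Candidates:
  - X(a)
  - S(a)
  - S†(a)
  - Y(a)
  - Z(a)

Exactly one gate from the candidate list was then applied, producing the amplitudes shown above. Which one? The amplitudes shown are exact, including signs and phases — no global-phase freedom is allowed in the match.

The unique candidate consistent with the amplitudes is S(a).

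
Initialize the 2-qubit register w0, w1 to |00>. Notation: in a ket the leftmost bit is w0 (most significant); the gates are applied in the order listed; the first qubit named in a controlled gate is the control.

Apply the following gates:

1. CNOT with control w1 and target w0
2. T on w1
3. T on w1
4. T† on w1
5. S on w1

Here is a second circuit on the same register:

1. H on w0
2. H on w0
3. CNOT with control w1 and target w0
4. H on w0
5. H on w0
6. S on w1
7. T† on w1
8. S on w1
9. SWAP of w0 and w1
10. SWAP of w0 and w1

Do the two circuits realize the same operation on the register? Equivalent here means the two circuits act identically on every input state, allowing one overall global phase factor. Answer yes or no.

Yes — the two circuits implement the same unitary up to a global phase.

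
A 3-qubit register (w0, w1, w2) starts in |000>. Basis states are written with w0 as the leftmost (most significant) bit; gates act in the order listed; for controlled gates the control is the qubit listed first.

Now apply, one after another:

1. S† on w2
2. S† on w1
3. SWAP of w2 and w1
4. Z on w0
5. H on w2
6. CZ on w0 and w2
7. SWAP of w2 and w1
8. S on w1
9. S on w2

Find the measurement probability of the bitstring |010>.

The probability of measuring |010> is 1/2.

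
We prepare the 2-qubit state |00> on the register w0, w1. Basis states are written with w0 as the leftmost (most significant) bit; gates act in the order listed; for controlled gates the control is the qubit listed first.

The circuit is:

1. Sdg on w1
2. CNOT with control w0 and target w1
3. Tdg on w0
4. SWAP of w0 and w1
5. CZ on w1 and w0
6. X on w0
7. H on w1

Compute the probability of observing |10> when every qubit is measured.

A full measurement returns |10> with probability 1/2.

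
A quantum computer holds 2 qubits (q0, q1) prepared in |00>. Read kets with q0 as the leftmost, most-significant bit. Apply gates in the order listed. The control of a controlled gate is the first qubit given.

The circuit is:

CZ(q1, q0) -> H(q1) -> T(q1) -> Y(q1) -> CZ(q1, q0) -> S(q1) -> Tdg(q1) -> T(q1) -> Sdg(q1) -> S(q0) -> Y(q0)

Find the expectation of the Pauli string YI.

The observable YI averages to 0.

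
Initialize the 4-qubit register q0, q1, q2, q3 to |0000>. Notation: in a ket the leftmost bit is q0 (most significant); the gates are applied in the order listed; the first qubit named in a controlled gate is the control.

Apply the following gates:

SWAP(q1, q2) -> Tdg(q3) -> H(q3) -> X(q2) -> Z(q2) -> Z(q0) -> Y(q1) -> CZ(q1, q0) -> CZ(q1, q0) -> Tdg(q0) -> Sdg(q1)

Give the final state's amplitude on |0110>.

The amplitude on |0110> is -sqrt(2)/2.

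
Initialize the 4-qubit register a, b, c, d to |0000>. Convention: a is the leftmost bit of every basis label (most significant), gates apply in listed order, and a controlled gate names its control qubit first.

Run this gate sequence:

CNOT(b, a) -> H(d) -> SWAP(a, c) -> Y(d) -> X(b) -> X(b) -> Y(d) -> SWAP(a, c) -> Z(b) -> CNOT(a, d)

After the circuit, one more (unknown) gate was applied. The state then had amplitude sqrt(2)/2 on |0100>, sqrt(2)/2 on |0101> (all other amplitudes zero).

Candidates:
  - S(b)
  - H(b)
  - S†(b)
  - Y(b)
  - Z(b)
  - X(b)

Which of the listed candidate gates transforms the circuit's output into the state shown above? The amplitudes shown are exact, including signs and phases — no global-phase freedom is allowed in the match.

The applied gate was X(b). Key observation: gates 3-8 undo each other exactly, leaving only the rest of the circuit to track.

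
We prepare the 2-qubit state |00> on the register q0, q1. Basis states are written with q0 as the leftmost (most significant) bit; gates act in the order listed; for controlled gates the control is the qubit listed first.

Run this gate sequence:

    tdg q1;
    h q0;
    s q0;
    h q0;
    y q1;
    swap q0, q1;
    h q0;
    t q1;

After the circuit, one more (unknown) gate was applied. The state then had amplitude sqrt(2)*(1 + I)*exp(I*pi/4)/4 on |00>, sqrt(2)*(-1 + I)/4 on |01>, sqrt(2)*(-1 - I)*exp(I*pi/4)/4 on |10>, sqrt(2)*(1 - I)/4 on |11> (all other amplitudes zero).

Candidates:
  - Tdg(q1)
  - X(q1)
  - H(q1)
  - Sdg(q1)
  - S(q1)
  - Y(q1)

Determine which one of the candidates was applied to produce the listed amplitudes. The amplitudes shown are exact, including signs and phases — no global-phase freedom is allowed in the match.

It was X(q1) that produced the state shown.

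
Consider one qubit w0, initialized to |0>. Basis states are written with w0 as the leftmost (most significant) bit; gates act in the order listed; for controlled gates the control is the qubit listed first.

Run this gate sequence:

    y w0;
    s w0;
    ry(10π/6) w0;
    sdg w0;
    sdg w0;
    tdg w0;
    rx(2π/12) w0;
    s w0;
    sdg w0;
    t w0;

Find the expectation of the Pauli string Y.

In the final state, Y has expectation -sqrt(3)/4 + sqrt(2)/8 + 3/8.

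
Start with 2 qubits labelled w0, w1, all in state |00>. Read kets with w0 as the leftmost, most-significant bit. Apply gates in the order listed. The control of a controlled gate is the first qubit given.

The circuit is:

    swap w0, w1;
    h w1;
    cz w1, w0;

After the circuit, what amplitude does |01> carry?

The amplitude on |01> is sqrt(2)/2.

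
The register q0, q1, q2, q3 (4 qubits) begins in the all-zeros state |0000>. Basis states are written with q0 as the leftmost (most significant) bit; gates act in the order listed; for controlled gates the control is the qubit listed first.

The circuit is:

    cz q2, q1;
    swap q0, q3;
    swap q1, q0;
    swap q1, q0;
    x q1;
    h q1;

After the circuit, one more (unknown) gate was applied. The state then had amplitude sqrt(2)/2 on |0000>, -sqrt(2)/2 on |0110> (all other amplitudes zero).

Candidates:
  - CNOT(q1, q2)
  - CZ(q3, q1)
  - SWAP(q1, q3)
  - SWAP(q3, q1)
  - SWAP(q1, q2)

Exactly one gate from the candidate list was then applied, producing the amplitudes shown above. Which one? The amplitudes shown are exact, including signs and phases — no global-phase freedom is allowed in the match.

The applied gate was CNOT(q1, q2). Key observation: the block from step 3 through step 4 cancels to the identity and can be dropped.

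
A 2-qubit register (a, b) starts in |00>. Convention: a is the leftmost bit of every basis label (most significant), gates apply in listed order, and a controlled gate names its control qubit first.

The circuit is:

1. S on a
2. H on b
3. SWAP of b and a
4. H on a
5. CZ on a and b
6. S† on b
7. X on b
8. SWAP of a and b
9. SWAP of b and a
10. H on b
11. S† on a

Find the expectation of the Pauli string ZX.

The expectation value of ZX is -1.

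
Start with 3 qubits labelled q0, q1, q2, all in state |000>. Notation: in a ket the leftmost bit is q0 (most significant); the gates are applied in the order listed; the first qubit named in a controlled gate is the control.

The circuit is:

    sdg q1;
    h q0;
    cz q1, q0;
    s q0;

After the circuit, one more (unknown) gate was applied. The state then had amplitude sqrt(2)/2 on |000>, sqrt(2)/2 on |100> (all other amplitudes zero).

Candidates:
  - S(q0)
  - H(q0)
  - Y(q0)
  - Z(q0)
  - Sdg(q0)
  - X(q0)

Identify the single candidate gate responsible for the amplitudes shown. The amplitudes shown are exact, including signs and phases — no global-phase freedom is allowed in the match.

It was Sdg(q0) that produced the state shown.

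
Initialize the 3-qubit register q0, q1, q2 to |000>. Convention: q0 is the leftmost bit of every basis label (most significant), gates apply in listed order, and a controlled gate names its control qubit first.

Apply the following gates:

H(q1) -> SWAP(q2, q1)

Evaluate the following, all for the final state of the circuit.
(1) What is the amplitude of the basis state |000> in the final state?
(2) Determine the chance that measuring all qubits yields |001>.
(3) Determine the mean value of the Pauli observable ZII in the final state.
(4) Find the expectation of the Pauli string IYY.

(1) |000> carries amplitude sqrt(2)/2 in the final state.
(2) The probability of measuring |001> is 1/2.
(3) The expectation value of ZII is 1.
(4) In the final state, IYY has expectation 0.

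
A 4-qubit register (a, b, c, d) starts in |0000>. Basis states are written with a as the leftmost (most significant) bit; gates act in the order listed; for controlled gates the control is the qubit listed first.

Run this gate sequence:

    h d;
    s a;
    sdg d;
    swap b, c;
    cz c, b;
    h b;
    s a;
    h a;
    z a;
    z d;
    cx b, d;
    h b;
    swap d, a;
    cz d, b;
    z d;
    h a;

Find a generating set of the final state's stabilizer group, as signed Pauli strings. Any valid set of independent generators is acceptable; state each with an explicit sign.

The stabilizer group can be generated by -XYIZ, +IZIX, +ZZII, +IIZI, among other valid generating sets.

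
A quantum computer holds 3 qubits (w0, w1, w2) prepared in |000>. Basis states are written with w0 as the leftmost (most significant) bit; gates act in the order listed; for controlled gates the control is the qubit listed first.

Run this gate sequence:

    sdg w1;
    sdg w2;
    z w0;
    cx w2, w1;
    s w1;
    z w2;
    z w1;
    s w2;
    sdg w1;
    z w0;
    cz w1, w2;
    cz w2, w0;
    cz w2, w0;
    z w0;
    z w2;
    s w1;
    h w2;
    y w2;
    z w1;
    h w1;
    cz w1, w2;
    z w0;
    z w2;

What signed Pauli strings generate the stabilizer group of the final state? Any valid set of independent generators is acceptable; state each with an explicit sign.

The stabilizer group can be generated by +IXZ, +IZX, +ZII, among other valid generating sets. Key observation: the block from step 12 through step 13 cancels to the identity and can be dropped.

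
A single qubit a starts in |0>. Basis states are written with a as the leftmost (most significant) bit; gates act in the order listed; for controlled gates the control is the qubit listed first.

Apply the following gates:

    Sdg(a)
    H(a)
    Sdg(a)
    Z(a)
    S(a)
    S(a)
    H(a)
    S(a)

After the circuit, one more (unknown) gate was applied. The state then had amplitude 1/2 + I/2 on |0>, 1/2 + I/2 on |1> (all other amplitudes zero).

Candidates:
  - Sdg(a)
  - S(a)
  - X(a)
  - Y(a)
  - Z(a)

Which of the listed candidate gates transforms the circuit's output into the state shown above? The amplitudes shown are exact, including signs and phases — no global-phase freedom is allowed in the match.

It was Y(a) that produced the state shown.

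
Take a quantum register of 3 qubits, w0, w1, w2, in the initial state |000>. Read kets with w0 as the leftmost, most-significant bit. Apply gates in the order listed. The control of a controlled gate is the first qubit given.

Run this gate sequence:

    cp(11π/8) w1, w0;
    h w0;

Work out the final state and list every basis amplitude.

The resulting statevector has amplitude sqrt(2)/2 on |000>, sqrt(2)/2 on |100>, and 0 on every other basis state.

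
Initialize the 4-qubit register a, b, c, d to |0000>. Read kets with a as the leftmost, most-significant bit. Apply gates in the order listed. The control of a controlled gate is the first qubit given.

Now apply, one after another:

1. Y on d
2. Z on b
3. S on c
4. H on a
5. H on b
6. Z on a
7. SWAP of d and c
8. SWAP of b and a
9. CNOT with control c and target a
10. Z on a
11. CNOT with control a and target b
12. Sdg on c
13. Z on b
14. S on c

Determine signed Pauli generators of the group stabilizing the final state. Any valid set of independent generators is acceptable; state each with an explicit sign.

The stabilizer group can be generated by +XIII, +IXII, -IIZI, +IIIZ, among other valid generating sets.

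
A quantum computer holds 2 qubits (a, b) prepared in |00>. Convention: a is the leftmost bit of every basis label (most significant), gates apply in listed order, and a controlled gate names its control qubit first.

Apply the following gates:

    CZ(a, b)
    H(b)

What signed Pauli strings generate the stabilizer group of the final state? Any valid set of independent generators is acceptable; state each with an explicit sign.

One valid set of independent stabilizer generators is +IX, +ZI (any independent generating set of the same group is equally correct).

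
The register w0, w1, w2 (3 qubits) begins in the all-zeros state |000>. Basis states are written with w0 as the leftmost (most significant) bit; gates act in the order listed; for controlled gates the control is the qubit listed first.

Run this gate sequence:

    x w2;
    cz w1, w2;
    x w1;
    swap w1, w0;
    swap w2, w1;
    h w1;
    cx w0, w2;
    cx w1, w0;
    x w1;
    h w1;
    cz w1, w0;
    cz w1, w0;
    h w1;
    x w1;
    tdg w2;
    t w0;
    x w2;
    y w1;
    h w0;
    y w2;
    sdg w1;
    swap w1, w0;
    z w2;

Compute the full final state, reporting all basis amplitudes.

The final amplitudes are 0 on |000>, -exp(3*I*pi/4)/2 on |001>, 0 on |010>, -exp(3*I*pi/4)/2 on |011>, 0 on |100>, -I/2 on |101>, 0 on |110>, I/2 on |111>.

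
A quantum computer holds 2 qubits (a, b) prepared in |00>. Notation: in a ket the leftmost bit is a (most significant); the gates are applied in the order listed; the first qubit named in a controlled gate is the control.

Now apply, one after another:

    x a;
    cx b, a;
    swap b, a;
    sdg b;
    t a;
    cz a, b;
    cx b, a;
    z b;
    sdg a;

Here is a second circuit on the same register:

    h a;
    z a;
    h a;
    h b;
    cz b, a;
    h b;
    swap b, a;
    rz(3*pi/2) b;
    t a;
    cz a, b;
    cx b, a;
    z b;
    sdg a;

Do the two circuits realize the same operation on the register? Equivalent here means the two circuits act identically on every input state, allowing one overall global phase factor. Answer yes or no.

No: there is an input state on which the two circuits produce genuinely different outputs (not merely differing by a phase).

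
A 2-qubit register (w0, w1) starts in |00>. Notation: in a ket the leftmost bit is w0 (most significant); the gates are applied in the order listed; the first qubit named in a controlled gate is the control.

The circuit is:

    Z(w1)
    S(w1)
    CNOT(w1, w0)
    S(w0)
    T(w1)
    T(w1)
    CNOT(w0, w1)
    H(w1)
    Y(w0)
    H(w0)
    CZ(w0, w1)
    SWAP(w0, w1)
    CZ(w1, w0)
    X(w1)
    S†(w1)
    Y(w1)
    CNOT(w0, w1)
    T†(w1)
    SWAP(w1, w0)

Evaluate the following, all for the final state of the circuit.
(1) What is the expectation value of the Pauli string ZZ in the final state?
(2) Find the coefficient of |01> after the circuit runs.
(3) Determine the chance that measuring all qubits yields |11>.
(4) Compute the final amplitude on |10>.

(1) The observable ZZ averages to 0.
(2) The final state's coefficient on |01> equals 1/2.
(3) A full measurement returns |11> with probability 1/4.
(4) The amplitude on |10> is -exp(3*I*pi/4)/2.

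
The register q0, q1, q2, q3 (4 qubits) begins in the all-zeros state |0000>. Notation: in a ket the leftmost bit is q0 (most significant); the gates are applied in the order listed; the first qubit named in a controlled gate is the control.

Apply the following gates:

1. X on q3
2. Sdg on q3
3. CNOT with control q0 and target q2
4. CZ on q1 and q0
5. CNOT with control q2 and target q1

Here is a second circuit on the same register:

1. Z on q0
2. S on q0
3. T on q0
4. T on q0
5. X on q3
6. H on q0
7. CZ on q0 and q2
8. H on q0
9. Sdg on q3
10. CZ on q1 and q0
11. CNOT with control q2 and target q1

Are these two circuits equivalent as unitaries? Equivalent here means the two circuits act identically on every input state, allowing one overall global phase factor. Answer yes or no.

No — the two circuits implement different unitaries, even allowing a global phase.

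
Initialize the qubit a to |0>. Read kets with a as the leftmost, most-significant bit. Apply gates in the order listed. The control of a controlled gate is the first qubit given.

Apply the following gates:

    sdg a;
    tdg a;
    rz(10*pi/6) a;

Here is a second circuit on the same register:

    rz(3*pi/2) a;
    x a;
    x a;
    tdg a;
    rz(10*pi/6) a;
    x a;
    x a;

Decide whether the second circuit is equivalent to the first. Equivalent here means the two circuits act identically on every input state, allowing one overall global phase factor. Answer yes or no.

Yes — the two circuits implement the same unitary up to a global phase.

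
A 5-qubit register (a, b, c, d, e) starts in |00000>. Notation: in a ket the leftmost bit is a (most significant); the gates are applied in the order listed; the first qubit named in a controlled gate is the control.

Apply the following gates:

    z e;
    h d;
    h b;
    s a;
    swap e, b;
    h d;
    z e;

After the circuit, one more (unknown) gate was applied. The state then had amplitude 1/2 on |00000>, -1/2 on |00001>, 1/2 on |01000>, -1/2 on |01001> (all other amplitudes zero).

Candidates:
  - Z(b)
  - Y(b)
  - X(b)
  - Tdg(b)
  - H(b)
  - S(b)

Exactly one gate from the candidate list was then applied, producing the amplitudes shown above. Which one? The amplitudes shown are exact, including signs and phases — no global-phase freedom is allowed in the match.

The unique candidate consistent with the amplitudes is H(b).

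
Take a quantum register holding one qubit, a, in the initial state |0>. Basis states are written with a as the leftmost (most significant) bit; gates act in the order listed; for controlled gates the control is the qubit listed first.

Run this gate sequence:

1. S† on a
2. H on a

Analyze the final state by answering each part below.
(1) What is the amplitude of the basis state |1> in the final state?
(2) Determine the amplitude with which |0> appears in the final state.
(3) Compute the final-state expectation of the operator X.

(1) The final state's coefficient on |1> equals sqrt(2)/2.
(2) The amplitude on |0> is sqrt(2)/2.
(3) The expectation value of X is 1.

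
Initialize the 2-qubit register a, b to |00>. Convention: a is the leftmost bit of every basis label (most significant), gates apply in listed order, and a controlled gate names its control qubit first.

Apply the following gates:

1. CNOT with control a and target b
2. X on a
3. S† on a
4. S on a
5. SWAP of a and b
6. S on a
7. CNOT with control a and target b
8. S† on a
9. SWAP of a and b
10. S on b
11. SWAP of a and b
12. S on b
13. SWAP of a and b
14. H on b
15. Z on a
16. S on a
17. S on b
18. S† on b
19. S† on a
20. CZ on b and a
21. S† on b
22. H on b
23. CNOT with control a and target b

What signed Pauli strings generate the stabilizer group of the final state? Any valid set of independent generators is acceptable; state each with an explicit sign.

The final state is stabilized by the group generated by +IY, -ZI; other independent generating sets are equally valid. Key observation: gates 16-19 undo each other exactly, leaving only the rest of the circuit to track.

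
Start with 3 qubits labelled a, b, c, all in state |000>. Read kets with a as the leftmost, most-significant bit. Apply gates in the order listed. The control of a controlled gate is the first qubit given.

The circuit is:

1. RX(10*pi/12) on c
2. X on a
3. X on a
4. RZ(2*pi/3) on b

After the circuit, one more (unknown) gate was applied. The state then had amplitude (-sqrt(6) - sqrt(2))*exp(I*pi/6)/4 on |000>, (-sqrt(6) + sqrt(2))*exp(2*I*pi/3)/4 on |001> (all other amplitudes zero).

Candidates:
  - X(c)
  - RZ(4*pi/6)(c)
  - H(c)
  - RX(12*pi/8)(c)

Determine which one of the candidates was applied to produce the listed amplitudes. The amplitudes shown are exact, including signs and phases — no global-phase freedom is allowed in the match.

The unique candidate consistent with the amplitudes is X(c).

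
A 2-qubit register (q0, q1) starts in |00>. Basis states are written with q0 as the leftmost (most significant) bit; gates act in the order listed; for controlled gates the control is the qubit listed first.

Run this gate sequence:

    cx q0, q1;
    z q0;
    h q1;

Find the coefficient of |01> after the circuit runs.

The final state's coefficient on |01> equals sqrt(2)/2.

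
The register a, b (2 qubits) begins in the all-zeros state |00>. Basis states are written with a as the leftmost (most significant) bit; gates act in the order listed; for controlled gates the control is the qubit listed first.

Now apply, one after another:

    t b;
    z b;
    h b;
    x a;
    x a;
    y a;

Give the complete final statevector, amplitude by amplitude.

The resulting statevector has amplitude 0 on |00>, 0 on |01>, sqrt(2)*I/2 on |10>, sqrt(2)*I/2 on |11>.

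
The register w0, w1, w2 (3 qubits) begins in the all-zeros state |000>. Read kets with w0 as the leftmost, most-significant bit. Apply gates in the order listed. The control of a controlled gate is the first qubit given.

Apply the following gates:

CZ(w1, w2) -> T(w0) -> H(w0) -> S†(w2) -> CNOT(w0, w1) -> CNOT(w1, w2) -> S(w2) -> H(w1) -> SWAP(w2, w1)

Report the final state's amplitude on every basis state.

After the circuit, the state carries amplitude 1/2 on |000>, 1/2 on |001>, 0 on |010>, 0 on |011>, 0 on |100>, 0 on |101>, I/2 on |110>, -I/2 on |111>.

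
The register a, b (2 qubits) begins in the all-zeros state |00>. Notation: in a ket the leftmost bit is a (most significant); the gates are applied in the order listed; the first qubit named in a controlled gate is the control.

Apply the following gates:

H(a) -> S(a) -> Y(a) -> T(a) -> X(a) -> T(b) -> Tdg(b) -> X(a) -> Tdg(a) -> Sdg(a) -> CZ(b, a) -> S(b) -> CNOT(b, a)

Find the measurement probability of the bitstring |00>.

Outcome |00> occurs with probability 1/2. Key observation: gates 4-9 undo each other exactly, leaving only the rest of the circuit to track.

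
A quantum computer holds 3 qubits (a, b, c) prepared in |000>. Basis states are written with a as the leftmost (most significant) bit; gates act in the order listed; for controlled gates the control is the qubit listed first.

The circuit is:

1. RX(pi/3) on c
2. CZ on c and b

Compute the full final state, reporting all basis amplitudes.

After the circuit, the state carries amplitude sqrt(3)/2 on |000>, -I/2 on |001>, and 0 on every other basis state.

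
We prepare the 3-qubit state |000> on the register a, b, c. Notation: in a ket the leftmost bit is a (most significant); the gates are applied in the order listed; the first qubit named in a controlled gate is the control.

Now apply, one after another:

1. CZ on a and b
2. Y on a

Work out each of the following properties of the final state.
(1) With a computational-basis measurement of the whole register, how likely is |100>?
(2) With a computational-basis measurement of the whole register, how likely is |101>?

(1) A full measurement returns |100> with probability 1.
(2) Outcome |101> occurs with probability 0.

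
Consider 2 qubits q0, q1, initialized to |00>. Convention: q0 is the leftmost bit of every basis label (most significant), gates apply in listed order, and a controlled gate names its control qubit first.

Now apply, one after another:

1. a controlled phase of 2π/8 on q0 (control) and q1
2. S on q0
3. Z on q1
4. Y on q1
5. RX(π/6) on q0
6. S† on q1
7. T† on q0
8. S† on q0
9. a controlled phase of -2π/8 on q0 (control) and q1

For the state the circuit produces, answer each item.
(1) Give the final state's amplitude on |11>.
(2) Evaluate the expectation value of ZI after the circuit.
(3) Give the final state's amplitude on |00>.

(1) |11> carries amplitude I*(-sqrt(2) + sqrt(6))/4 in the final state.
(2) The expectation value of ZI is sqrt(3)/2.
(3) The final state's coefficient on |00> equals 0.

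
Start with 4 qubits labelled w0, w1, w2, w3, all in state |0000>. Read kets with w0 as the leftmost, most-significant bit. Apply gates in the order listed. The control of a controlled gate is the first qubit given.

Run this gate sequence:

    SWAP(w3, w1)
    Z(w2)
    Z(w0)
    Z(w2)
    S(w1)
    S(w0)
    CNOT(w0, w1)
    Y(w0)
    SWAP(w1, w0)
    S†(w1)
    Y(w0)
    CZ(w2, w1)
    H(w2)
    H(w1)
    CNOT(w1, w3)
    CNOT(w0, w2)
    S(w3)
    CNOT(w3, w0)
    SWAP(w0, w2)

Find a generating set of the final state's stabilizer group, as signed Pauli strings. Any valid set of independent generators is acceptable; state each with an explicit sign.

One valid set of independent stabilizer generators is +XIII, -IXXY, +IZIZ, -IIZZ (any independent generating set of the same group is equally correct).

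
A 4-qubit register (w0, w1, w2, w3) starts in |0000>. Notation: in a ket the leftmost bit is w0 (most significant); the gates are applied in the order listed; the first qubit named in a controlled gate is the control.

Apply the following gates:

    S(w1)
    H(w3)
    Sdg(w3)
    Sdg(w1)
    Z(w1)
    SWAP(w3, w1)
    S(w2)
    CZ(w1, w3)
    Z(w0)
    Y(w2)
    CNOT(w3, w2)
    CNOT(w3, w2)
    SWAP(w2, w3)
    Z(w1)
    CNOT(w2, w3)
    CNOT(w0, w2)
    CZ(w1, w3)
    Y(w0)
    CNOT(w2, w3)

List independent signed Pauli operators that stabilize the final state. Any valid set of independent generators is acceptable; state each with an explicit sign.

The stabilizer group can be generated by -IYII, -ZIII, +IIZI, -IIIZ, among other valid generating sets.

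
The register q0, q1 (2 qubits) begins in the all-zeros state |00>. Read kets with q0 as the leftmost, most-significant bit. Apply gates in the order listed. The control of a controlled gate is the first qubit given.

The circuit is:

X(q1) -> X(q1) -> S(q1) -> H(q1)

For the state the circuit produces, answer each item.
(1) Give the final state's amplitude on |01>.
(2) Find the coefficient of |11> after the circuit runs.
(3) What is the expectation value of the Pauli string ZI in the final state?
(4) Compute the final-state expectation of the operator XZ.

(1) The final state's coefficient on |01> equals sqrt(2)/2. Key observation: gates 1-2 undo each other exactly, leaving only the rest of the circuit to track.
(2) The final state's coefficient on |11> equals 0.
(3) In the final state, ZI has expectation 1.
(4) The observable XZ averages to 0.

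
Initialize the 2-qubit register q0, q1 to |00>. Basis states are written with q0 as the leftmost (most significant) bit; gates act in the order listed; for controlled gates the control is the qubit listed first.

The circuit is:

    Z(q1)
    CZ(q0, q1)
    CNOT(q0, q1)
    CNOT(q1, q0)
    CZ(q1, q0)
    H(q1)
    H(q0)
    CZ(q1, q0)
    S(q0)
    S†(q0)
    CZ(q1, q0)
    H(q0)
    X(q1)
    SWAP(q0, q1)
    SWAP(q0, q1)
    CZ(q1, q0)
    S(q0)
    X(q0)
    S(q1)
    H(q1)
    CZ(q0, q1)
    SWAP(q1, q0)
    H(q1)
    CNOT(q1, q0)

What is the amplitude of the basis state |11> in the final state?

The amplitude on |11> is sqrt(2)*(-1 - I)/4.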